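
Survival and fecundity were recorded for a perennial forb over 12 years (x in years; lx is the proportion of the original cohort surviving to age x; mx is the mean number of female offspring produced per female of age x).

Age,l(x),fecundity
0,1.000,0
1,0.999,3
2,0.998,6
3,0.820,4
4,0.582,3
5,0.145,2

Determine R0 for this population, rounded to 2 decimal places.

14.30

lx·mx by age: 0, 2.997, 5.988, 3.28, 1.746, 0.29
R0 = Σ lx·mx = 14.301 → 14.30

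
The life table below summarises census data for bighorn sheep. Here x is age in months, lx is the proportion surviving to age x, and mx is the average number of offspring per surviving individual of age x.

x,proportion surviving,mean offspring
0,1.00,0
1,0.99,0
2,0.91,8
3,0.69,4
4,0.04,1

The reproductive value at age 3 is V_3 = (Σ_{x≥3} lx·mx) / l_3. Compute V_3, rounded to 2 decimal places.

lx·mx for x ≥ 3: 2.76, 0.04 → sum = 2.8
V_3 = 2.8 / l_3 = 2.8 / 0.69 = 4.057971… → 4.06

4.06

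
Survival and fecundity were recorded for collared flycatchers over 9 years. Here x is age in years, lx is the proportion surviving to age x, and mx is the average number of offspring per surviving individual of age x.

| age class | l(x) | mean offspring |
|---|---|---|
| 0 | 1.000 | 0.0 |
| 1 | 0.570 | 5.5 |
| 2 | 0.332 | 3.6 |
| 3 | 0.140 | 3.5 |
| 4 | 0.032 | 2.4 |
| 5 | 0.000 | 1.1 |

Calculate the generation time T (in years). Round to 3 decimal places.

1.491

lx·mx: 0, 3.135, 1.1952, 0.49, 0.0768, 0 → R0 = 4.897
x·lx·mx: 0, 3.135, 2.3904, 1.47, 0.3072, 0 → Σ = 7.3026
T = 7.3026 / 4.897 = 1.49124… → 1.491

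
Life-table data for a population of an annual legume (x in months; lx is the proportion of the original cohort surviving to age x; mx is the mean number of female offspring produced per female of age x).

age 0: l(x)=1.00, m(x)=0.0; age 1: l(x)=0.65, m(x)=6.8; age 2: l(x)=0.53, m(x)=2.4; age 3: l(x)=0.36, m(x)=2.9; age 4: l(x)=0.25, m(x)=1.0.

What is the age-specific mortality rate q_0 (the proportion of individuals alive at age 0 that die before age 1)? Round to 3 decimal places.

q_0 = (l_0 − l_1) / l_0 = (1 − 0.65) / 1
     = 0.35 / 1 = 0.35 → 0.350

0.350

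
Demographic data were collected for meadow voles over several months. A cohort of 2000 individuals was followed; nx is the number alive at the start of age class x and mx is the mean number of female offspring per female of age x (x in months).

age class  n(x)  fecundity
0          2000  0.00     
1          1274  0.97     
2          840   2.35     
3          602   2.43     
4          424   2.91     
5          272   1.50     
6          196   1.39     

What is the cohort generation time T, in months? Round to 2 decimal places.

lx = nx/n0 = nx/2000: 1, 0.637, 0.42, 0.301, 0.212, 0.136, 0.098
lx·mx: 0, 0.61789, 0.987, 0.73143, 0.61692, 0.204, 0.13622 → R0 = 3.29346
x·lx·mx: 0, 0.61789, 1.974, 2.19429, 2.46768, 1.02, 0.81732 → Σ = 9.09118
T = 9.09118 / 3.29346 = 2.760374… → 2.76

2.76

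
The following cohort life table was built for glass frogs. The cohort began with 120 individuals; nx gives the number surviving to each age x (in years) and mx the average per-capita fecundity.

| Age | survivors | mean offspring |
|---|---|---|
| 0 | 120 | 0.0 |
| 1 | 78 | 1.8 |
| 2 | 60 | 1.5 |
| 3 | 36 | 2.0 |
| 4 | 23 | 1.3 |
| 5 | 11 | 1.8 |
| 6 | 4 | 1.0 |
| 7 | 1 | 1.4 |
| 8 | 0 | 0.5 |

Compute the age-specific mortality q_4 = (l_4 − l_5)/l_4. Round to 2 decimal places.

0.52

lx = nx/n0 = nx/120: 1, 0.65, 0.5, 0.3, 0.19167…, 0.09167…, 0.03333…, 0.00833…, 0
q_4 = (l_4 − l_5) / l_4 = (0.191667… − 0.091667…) / 0.191667…
     = 0.1… / 0.191667… = 0.521739… → 0.52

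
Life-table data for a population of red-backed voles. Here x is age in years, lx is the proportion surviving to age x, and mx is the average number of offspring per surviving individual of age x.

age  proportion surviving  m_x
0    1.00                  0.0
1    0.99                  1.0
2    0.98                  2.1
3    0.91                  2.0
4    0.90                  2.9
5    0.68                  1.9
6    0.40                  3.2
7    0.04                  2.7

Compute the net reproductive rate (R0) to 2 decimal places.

lx·mx by age: 0, 0.99, 2.058, 1.82, 2.61, 1.292, 1.28, 0.108
R0 = Σ lx·mx = 10.158 → 10.16

10.16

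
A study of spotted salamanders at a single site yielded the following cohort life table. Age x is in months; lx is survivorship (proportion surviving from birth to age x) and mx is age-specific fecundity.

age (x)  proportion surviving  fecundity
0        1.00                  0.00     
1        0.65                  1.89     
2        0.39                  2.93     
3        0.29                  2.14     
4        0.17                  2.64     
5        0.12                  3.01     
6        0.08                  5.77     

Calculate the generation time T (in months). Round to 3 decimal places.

2.755

lx·mx: 0, 1.2285, 1.1427, 0.6206, 0.4488, 0.3612, 0.4616 → R0 = 4.2634
x·lx·mx: 0, 1.2285, 2.2854, 1.8618, 1.7952, 1.806, 2.7696 → Σ = 11.7465
T = 11.7465 / 4.2634 = 2.755195… → 2.755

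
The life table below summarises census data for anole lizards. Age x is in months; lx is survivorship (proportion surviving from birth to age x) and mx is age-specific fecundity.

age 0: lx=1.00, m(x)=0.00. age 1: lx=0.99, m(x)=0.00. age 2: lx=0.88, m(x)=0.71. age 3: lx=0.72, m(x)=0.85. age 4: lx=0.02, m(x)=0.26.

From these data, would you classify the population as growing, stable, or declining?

growing

R0 = Σ lx·mx = 0 + 0 + 0.6248 + 0.612 + 0.0052 = 1.242
R0 > 1, so the population is growing.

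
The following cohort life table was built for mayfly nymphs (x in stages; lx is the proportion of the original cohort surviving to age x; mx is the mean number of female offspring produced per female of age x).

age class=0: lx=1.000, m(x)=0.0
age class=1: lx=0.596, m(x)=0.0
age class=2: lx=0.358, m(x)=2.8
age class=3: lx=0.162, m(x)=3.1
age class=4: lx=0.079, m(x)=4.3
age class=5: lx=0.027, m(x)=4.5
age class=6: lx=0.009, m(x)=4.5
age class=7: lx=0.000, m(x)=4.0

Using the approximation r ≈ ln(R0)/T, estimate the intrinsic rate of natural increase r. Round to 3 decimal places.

0.244

R0 = Σ lx·mx = 0 + 0 + 1.0024 + 0.5022 + 0.3397 + 0.1215 + 0.0405 + 0 = 2.0063
Σ x·lx·mx = 5.7207; T = 5.7207/2.0063 = 2.85137…
r ≈ ln(R0)/T = ln(2.0063)/2.85137… = 0.2442… → 0.244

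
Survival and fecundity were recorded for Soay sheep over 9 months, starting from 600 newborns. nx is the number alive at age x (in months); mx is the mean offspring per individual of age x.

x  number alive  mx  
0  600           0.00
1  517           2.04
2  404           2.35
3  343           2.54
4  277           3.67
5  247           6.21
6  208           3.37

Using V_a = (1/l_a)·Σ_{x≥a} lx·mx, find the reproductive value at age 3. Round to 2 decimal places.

12.02

lx = nx/n0 = nx/600: 1, 0.86167…, 0.67333…, 0.57167…, 0.46167…, 0.41167…, 0.34667…
lx·mx for x ≥ 3: 1.452033…, 1.694317…, 2.55645…, 1.168267… → sum = 6.871067…
V_3 = 6.871067… / l_3 = 6.871067… / 0.571667… = 12.019359… → 12.02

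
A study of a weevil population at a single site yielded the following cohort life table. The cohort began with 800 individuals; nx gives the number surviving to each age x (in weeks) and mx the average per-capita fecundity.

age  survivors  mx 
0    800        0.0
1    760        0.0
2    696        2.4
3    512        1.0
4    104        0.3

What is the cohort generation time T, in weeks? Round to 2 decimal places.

2.26

lx = nx/n0 = nx/800: 1, 0.95, 0.87, 0.64, 0.13
lx·mx: 0, 0, 2.088, 0.64, 0.039 → R0 = 2.767
x·lx·mx: 0, 0, 4.176, 1.92, 0.156 → Σ = 6.252
T = 6.252 / 2.767 = 2.259487… → 2.26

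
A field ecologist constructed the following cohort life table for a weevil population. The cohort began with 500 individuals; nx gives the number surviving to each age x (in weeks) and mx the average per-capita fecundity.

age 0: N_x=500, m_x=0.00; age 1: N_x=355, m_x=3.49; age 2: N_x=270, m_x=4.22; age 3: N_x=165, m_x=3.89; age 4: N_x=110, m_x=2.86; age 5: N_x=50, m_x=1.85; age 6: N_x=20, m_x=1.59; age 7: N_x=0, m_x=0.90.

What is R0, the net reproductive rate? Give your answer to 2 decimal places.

6.92

lx = nx/n0 = nx/500: 1, 0.71, 0.54, 0.33, 0.22, 0.1, 0.04, 0
lx·mx by age: 0, 2.4779, 2.2788, 1.2837, 0.6292, 0.185, 0.0636, 0
R0 = Σ lx·mx = 6.9182 → 6.92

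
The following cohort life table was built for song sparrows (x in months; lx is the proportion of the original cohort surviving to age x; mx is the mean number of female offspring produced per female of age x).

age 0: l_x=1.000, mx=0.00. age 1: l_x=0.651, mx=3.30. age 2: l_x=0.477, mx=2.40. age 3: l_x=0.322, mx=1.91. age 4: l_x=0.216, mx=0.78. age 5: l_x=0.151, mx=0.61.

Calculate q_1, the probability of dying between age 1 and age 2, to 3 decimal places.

0.267

q_1 = (l_1 − l_2) / l_1 = (0.651 − 0.477) / 0.651
     = 0.174 / 0.651 = 0.267281… → 0.267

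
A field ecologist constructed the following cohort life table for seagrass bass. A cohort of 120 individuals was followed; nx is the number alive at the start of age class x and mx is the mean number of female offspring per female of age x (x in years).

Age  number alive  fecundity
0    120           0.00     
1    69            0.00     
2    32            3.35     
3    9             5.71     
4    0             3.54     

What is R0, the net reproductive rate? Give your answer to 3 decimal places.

1.322

lx = nx/n0 = nx/120: 1, 0.575, 0.26667…, 0.075, 0
lx·mx by age: 0, 0, 0.893333…, 0.42825, 0
R0 = Σ lx·mx = 1.321583… → 1.322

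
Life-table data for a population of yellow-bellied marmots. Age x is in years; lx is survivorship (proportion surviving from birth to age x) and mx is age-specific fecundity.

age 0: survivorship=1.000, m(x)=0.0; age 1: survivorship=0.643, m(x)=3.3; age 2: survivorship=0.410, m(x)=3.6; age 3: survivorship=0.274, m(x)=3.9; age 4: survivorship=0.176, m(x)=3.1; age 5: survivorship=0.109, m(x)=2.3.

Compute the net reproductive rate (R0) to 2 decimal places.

5.46

lx·mx by age: 0, 2.1219, 1.476, 1.0686, 0.5456, 0.2507
R0 = Σ lx·mx = 5.4628 → 5.46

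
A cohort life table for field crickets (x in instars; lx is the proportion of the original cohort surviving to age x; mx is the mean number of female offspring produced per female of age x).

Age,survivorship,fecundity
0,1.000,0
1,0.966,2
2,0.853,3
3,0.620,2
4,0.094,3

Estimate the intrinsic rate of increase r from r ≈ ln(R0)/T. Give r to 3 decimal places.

0.907

R0 = Σ lx·mx = 0 + 1.932 + 2.559 + 1.24 + 0.282 = 6.013
Σ x·lx·mx = 11.898; T = 11.898/6.013 = 1.97871…
r ≈ ln(R0)/T = ln(6.013)/1.97871… = 0.90661… → 0.907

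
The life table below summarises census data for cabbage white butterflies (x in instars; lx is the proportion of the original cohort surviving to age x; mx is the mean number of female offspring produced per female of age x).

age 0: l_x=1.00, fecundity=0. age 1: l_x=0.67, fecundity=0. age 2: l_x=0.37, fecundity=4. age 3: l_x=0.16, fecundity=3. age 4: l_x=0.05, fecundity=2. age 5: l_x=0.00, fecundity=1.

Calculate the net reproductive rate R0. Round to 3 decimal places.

lx·mx by age: 0, 0, 1.48, 0.48, 0.1, 0
R0 = Σ lx·mx = 2.06 → 2.060

2.060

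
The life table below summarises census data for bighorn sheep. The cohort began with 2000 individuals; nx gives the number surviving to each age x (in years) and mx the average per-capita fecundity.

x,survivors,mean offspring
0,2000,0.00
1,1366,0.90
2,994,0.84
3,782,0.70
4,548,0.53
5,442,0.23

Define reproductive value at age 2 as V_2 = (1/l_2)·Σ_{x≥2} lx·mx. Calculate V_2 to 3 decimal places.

lx = nx/n0 = nx/2000: 1, 0.683, 0.497, 0.391, 0.274, 0.221
lx·mx for x ≥ 2: 0.41748, 0.2737, 0.14522, 0.05083 → sum = 0.88723
V_2 = 0.88723 / l_2 = 0.88723 / 0.497 = 1.785171… → 1.785

1.785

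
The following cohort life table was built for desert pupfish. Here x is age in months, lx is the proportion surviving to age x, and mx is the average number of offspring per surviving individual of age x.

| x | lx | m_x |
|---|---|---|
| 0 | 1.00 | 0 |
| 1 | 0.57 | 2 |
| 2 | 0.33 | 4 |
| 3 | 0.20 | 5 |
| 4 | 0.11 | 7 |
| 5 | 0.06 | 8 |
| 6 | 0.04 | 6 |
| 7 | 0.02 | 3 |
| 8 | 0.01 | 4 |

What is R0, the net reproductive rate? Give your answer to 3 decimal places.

5.050

lx·mx by age: 0, 1.14, 1.32, 1, 0.77, 0.48, 0.24, 0.06, 0.04
R0 = Σ lx·mx = 5.05 → 5.050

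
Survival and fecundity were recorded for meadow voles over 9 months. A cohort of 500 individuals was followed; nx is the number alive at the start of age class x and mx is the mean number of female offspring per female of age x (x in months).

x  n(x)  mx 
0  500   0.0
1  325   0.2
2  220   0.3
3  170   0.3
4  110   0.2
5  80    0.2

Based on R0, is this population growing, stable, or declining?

lx = nx/n0 = nx/500: 1, 0.65, 0.44, 0.34, 0.22, 0.16
R0 = Σ lx·mx = 0 + 0.13 + 0.132 + 0.102 + 0.044 + 0.032 = 0.44
R0 < 1, so the population is declining.

declining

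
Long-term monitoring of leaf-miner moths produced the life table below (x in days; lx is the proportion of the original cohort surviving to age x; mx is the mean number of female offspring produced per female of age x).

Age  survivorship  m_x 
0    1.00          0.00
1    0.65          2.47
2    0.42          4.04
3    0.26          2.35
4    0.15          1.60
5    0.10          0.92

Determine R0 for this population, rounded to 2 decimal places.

4.25

lx·mx by age: 0, 1.6055, 1.6968, 0.611, 0.24, 0.092
R0 = Σ lx·mx = 4.2453 → 4.25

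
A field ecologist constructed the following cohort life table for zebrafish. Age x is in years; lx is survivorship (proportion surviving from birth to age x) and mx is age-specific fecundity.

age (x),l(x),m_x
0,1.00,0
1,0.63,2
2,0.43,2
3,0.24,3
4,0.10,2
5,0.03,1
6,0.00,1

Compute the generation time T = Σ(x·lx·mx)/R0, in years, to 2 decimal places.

1.98

lx·mx: 0, 1.26, 0.86, 0.72, 0.2, 0.03, 0 → R0 = 3.07
x·lx·mx: 0, 1.26, 1.72, 2.16, 0.8, 0.15, 0 → Σ = 6.09
T = 6.09 / 3.07 = 1.983713… → 1.98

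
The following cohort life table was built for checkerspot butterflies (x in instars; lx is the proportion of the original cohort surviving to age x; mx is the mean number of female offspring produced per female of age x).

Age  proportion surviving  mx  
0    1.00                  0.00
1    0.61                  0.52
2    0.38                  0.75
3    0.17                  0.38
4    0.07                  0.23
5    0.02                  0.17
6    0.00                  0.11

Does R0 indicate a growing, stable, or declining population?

declining

R0 = Σ lx·mx = 0 + 0.3172 + 0.285 + 0.0646 + 0.0161 + 0.0034 + 0 = 0.6863
R0 < 1, so the population is declining.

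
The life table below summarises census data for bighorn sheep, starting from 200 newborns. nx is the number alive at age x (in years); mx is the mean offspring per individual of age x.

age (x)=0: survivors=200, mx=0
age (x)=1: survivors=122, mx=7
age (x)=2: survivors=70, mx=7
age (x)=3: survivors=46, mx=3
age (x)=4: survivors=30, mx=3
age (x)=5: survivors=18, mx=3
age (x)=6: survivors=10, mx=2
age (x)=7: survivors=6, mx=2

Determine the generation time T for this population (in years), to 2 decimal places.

lx = nx/n0 = nx/200: 1, 0.61, 0.35, 0.23, 0.15, 0.09, 0.05, 0.03
lx·mx: 0, 4.27, 2.45, 0.69, 0.45, 0.27, 0.1, 0.06 → R0 = 8.29
x·lx·mx: 0, 4.27, 4.9, 2.07, 1.8, 1.35, 0.6, 0.42 → Σ = 15.41
T = 15.41 / 8.29 = 1.858866… → 1.86

1.86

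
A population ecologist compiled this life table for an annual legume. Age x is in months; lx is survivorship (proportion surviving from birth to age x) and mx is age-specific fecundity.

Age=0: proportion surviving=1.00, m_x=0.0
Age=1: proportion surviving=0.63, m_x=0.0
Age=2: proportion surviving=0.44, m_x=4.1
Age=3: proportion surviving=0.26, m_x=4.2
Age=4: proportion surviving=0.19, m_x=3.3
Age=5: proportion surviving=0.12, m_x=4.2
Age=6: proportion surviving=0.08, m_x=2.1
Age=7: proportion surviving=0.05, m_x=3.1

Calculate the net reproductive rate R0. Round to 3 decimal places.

4.350

lx·mx by age: 0, 0, 1.804, 1.092, 0.627, 0.504, 0.168, 0.155
R0 = Σ lx·mx = 4.35 → 4.350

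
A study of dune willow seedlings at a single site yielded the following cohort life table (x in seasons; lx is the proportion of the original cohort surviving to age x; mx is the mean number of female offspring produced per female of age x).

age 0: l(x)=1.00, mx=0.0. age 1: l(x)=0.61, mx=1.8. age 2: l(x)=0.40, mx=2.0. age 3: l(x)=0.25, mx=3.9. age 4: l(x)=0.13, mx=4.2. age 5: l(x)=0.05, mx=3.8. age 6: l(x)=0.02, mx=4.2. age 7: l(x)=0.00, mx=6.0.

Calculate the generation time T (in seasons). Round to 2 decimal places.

lx·mx: 0, 1.098, 0.8, 0.975, 0.546, 0.19, 0.084, 0 → R0 = 3.693
x·lx·mx: 0, 1.098, 1.6, 2.925, 2.184, 0.95, 0.504, 0 → Σ = 9.261
T = 9.261 / 3.693 = 2.507717… → 2.51

2.51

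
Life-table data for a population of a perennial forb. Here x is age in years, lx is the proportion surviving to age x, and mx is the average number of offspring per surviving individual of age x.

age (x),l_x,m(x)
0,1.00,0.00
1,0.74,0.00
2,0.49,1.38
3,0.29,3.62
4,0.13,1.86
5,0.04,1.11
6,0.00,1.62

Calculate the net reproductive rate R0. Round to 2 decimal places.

lx·mx by age: 0, 0, 0.6762, 1.0498, 0.2418, 0.0444, 0
R0 = Σ lx·mx = 2.0122 → 2.01

2.01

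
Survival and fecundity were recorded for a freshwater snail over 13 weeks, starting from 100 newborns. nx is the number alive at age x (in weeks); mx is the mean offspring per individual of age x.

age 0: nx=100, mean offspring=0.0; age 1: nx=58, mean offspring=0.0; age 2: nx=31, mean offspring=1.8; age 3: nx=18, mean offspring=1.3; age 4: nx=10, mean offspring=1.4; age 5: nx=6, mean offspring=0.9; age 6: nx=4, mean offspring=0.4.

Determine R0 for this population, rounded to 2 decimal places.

lx = nx/n0 = nx/100: 1, 0.58, 0.31, 0.18, 0.1, 0.06, 0.04
lx·mx by age: 0, 0, 0.558, 0.234, 0.14, 0.054, 0.016
R0 = Σ lx·mx = 1.002 → 1.00

1.00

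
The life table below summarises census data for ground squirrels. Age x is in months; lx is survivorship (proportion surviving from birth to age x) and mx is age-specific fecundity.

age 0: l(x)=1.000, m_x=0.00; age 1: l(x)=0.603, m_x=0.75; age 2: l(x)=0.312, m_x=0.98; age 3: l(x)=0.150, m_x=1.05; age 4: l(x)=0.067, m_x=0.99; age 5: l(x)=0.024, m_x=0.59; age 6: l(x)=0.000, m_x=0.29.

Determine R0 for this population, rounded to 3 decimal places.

0.996

lx·mx by age: 0, 0.45225, 0.30576, 0.1575, 0.06633, 0.01416, 0
R0 = Σ lx·mx = 0.996 → 0.996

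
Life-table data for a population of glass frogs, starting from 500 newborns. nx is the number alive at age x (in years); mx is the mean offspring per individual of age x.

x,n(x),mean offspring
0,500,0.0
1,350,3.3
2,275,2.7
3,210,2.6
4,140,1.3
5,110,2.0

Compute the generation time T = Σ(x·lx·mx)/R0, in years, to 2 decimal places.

2.15

lx = nx/n0 = nx/500: 1, 0.7, 0.55, 0.42, 0.28, 0.22
lx·mx: 0, 2.31, 1.485, 1.092, 0.364, 0.44 → R0 = 5.691
x·lx·mx: 0, 2.31, 2.97, 3.276, 1.456, 2.2 → Σ = 12.212
T = 12.212 / 5.691 = 2.145844… → 2.15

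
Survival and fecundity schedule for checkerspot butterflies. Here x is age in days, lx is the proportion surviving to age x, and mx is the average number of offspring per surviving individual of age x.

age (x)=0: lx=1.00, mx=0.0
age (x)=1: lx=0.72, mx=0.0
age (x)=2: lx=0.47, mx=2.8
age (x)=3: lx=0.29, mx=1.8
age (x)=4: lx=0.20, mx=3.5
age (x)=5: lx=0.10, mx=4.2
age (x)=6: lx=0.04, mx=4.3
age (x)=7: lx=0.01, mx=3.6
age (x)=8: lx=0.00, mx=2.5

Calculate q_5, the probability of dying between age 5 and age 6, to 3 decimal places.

0.600

q_5 = (l_5 − l_6) / l_5 = (0.1 − 0.04) / 0.1
     = 0.06 / 0.1 = 0.6 → 0.600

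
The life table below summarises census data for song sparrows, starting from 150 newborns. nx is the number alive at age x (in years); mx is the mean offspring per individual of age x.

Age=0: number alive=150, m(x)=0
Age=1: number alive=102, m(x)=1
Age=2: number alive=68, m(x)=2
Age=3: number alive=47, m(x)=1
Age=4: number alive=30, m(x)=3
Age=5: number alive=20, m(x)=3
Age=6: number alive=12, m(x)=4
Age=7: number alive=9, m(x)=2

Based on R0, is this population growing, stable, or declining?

growing

lx = nx/n0 = nx/150: 1, 0.68, 0.45333…, 0.31333…, 0.2, 0.13333…, 0.08, 0.06
R0 = Σ lx·mx = 0 + 0.68 + 0.906667… + 0.313333… + 0.6 + 0.4… + 0.32 + 0.12 = 3.34…
R0 > 1, so the population is growing.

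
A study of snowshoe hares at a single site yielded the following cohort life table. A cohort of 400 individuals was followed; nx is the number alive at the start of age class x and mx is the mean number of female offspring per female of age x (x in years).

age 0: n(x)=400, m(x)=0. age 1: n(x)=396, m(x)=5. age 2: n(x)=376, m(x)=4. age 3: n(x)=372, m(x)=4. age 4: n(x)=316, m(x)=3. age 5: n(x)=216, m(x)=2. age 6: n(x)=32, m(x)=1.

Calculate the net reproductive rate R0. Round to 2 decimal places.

lx = nx/n0 = nx/400: 1, 0.99, 0.94, 0.93, 0.79, 0.54, 0.08
lx·mx by age: 0, 4.95, 3.76, 3.72, 2.37, 1.08, 0.08
R0 = Σ lx·mx = 15.96 → 15.96

15.96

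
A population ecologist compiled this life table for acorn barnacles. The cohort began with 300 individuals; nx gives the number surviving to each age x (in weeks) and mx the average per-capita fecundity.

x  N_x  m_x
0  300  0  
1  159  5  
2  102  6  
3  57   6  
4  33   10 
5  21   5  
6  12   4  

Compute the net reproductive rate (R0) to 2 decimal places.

7.44

lx = nx/n0 = nx/300: 1, 0.53, 0.34, 0.19, 0.11, 0.07, 0.04
lx·mx by age: 0, 2.65, 2.04, 1.14, 1.1, 0.35, 0.16
R0 = Σ lx·mx = 7.44 → 7.44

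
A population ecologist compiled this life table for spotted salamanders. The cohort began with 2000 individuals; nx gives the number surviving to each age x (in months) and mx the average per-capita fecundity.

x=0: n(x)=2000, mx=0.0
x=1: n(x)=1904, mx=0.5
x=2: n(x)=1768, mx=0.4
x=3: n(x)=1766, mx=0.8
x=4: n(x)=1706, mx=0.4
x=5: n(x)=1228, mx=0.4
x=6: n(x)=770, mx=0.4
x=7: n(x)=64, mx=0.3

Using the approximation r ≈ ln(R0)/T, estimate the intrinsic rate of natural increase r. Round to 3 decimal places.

0.275

lx = nx/n0 = nx/2000: 1, 0.952, 0.884, 0.883, 0.853, 0.614, 0.385, 0.032
R0 = Σ lx·mx = 0 + 0.476 + 0.3536 + 0.7064 + 0.3412 + 0.2456 + 0.154 + 0.0096 = 2.2864
Σ x·lx·mx = 6.8864; T = 6.8864/2.2864 = 3.0119…
r ≈ ln(R0)/T = ln(2.2864)/3.0119… = 0.27457… → 0.275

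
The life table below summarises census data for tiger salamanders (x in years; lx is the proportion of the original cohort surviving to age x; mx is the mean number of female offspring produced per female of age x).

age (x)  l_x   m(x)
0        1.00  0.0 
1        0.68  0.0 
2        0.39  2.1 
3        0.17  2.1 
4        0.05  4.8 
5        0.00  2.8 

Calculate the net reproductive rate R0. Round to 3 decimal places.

1.416

lx·mx by age: 0, 0, 0.819, 0.357, 0.24, 0
R0 = Σ lx·mx = 1.416 → 1.416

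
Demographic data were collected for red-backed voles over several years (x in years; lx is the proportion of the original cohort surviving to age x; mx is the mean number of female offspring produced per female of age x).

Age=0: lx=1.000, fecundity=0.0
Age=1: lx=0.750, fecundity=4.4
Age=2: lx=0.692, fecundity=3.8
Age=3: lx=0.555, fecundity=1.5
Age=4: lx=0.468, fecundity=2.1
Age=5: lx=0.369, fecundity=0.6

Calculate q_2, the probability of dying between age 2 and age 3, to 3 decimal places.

q_2 = (l_2 − l_3) / l_2 = (0.692 − 0.555) / 0.692
     = 0.137 / 0.692 = 0.197977… → 0.198

0.198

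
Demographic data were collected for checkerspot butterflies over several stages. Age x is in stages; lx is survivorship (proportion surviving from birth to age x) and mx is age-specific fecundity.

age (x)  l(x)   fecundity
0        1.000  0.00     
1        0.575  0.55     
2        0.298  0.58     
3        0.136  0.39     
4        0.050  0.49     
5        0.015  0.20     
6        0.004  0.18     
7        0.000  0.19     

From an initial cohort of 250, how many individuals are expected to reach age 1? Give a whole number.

Expected survivors = N0 · l_1 = 250 × 0.575 = 143.75 → 144

144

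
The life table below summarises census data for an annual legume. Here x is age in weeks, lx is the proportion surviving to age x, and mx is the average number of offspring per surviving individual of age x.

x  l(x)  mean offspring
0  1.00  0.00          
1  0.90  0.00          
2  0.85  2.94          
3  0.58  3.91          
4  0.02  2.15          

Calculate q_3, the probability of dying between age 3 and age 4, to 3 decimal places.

q_3 = (l_3 − l_4) / l_3 = (0.58 − 0.02) / 0.58
     = 0.56 / 0.58 = 0.965517… → 0.966

0.966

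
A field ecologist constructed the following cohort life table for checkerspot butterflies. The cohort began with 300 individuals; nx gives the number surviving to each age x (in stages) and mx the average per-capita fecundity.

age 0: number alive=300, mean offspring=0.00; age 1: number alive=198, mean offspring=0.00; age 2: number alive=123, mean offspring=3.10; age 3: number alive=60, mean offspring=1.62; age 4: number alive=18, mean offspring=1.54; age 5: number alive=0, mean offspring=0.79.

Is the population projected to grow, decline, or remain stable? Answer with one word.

growing

lx = nx/n0 = nx/300: 1, 0.66, 0.41, 0.2, 0.06, 0
R0 = Σ lx·mx = 0 + 0 + 1.271 + 0.324 + 0.0924 + 0 = 1.6874
R0 > 1, so the population is growing.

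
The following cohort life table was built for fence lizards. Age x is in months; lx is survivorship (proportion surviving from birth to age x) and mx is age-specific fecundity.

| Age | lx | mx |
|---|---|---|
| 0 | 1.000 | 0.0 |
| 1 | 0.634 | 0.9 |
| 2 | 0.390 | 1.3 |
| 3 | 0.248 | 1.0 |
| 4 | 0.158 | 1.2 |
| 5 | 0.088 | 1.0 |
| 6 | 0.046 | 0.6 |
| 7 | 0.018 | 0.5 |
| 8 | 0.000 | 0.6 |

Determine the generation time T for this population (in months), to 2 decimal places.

2.29

lx·mx: 0, 0.5706, 0.507, 0.248, 0.1896, 0.088, 0.0276, 0.009, 0 → R0 = 1.6398
x·lx·mx: 0, 0.5706, 1.014, 0.744, 0.7584, 0.44, 0.1656, 0.063, 0 → Σ = 3.7556
T = 3.7556 / 1.6398 = 2.290279… → 2.29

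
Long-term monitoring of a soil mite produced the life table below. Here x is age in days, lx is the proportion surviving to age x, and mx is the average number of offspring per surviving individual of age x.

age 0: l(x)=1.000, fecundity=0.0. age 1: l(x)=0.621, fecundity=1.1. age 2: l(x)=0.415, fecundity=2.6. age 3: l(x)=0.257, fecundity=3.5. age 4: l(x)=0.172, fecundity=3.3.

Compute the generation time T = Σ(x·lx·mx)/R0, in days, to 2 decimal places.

2.42

lx·mx: 0, 0.6831, 1.079, 0.8995, 0.5676 → R0 = 3.2292
x·lx·mx: 0, 0.6831, 2.158, 2.6985, 2.2704 → Σ = 7.81
T = 7.81 / 3.2292 = 2.418556… → 2.42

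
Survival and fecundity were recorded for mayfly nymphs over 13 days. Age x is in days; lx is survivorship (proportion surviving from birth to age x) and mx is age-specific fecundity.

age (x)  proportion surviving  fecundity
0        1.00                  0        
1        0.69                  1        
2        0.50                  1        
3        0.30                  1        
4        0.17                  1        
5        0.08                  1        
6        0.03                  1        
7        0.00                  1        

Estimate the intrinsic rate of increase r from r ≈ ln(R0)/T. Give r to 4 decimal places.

0.2625

R0 = Σ lx·mx = 0 + 0.69 + 0.5 + 0.3 + 0.17 + 0.08 + 0.03 + 0 = 1.77
Σ x·lx·mx = 3.85; T = 3.85/1.77 = 2.17514…
r ≈ ln(R0)/T = ln(1.77)/2.17514… = 0.262502… → 0.2625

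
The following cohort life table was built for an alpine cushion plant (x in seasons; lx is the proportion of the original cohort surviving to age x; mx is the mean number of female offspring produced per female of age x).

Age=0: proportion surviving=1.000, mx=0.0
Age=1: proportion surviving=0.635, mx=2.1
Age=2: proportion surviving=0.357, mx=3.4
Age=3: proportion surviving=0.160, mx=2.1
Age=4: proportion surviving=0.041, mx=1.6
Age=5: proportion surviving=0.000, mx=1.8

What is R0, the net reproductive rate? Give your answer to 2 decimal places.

2.95

lx·mx by age: 0, 1.3335, 1.2138, 0.336, 0.0656, 0
R0 = Σ lx·mx = 2.9489 → 2.95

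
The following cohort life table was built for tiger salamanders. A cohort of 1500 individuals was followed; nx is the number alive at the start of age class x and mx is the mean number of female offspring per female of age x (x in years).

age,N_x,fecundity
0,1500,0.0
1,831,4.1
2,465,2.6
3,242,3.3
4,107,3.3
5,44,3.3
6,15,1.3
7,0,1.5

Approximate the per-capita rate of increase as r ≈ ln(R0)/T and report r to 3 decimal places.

0.779

lx = nx/n0 = nx/1500: 1, 0.554, 0.31, 0.16133…, 0.07133…, 0.02933…, 0.01, 0
R0 = Σ lx·mx = 0 + 2.2714 + 0.806 + 0.5324… + 0.2354… + 0.0968… + 0.013 + 0 = 3.955…
Σ x·lx·mx = 6.9842…; T = 6.9842…/3.955… = 1.76592…
r ≈ ln(R0)/T = ln(3.955…)/1.76592… = 0.77862… → 0.779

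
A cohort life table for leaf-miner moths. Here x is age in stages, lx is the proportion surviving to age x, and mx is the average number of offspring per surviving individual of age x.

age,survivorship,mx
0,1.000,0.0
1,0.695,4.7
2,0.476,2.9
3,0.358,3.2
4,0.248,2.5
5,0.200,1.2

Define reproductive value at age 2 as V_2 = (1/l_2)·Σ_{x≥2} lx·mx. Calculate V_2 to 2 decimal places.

7.11

lx·mx for x ≥ 2: 1.3804, 1.1456, 0.62, 0.24 → sum = 3.386
V_2 = 3.386 / l_2 = 3.386 / 0.476 = 7.113445… → 7.11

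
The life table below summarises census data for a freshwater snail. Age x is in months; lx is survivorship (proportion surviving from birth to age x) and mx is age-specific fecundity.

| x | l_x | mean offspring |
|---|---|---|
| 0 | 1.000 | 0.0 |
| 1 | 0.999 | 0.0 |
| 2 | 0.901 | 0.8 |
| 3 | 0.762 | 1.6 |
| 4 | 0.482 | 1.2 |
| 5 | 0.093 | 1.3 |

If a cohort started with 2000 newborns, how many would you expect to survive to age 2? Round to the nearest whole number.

Expected survivors = N0 · l_2 = 2000 × 0.901 = 1802 → 1802

1802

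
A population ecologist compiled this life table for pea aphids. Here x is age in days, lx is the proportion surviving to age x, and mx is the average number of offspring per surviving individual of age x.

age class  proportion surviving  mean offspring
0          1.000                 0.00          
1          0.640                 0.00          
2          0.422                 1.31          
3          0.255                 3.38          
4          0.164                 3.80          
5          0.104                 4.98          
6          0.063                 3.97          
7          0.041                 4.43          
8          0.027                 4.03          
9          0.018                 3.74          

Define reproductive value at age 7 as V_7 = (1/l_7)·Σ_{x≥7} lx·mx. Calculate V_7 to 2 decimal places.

lx·mx for x ≥ 7: 0.18163, 0.10881, 0.06732 → sum = 0.35776
V_7 = 0.35776 / l_7 = 0.35776 / 0.041 = 8.725854… → 8.73

8.73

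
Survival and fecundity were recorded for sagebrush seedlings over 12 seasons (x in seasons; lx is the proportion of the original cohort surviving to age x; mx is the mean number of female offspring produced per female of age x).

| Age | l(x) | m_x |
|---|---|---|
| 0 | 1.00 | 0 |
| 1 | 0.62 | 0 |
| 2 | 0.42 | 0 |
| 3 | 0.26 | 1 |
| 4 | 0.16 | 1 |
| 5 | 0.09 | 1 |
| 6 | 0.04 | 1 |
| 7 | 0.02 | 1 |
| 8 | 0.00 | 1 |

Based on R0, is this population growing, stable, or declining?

R0 = Σ lx·mx = 0 + 0 + 0 + 0.26 + 0.16 + 0.09 + 0.04 + 0.02 + 0 = 0.57
R0 < 1, so the population is declining.

declining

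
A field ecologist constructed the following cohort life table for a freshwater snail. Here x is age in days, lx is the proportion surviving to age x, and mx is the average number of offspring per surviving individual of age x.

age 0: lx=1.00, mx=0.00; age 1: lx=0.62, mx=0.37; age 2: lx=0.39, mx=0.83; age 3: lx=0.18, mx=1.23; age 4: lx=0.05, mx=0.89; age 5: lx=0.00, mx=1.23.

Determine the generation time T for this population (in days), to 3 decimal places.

2.099

lx·mx: 0, 0.2294, 0.3237, 0.2214, 0.0445, 0 → R0 = 0.819
x·lx·mx: 0, 0.2294, 0.6474, 0.6642, 0.178, 0 → Σ = 1.719
T = 1.719 / 0.819 = 2.098901… → 2.099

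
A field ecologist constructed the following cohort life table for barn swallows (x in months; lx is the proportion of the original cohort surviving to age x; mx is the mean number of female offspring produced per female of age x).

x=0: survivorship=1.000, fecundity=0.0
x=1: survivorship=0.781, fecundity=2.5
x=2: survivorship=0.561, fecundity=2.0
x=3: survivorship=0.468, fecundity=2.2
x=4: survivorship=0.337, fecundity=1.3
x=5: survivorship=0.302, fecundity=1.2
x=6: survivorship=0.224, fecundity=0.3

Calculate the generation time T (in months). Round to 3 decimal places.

lx·mx: 0, 1.9525, 1.122, 1.0296, 0.4381, 0.3624, 0.0672 → R0 = 4.9718
x·lx·mx: 0, 1.9525, 2.244, 3.0888, 1.7524, 1.812, 0.4032 → Σ = 11.2529
T = 11.2529 / 4.9718 = 2.263345… → 2.263

2.263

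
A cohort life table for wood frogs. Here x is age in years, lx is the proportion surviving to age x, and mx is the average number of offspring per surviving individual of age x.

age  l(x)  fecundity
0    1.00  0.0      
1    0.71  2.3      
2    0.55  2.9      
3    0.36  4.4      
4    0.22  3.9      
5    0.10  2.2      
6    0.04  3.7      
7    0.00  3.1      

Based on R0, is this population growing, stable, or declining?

growing

R0 = Σ lx·mx = 0 + 1.633 + 1.595 + 1.584 + 0.858 + 0.22 + 0.148 + 0 = 6.038
R0 > 1, so the population is growing.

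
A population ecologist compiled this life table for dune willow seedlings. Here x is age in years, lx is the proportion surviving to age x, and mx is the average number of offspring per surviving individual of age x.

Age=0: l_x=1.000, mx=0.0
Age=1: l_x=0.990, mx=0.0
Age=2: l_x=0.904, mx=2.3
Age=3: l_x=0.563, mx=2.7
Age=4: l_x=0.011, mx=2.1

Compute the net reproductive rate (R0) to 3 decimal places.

lx·mx by age: 0, 0, 2.0792, 1.5201, 0.0231
R0 = Σ lx·mx = 3.6224 → 3.622

3.622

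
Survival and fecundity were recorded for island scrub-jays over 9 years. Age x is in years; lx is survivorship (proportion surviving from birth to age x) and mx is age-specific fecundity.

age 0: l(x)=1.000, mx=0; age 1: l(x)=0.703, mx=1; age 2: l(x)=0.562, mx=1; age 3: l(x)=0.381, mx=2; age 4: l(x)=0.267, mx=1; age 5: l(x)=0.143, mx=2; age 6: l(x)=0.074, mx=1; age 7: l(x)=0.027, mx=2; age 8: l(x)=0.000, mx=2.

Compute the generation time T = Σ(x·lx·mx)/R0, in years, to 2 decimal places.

2.74

lx·mx: 0, 0.703, 0.562, 0.762, 0.267, 0.286, 0.074, 0.054, 0 → R0 = 2.708
x·lx·mx: 0, 0.703, 1.124, 2.286, 1.068, 1.43, 0.444, 0.378, 0 → Σ = 7.433
T = 7.433 / 2.708 = 2.74483… → 2.74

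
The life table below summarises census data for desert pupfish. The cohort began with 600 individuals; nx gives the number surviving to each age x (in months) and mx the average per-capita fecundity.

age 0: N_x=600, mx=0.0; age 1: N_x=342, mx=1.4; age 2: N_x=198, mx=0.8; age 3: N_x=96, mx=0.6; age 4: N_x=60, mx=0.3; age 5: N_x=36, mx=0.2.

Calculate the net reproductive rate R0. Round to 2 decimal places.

1.20

lx = nx/n0 = nx/600: 1, 0.57, 0.33, 0.16, 0.1, 0.06
lx·mx by age: 0, 0.798, 0.264, 0.096, 0.03, 0.012
R0 = Σ lx·mx = 1.2 → 1.20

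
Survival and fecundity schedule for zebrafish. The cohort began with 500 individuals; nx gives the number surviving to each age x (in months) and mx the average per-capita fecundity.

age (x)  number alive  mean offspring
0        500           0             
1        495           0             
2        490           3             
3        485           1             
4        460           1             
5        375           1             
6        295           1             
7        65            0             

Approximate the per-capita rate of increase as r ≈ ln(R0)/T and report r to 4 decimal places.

0.5682

lx = nx/n0 = nx/500: 1, 0.99, 0.98, 0.97, 0.92, 0.75, 0.59, 0.13
R0 = Σ lx·mx = 0 + 0 + 2.94 + 0.97 + 0.92 + 0.75 + 0.59 + 0 = 6.17
Σ x·lx·mx = 19.76; T = 19.76/6.17 = 3.20259…
r ≈ ln(R0)/T = ln(6.17)/3.20259… = 0.568195… → 0.5682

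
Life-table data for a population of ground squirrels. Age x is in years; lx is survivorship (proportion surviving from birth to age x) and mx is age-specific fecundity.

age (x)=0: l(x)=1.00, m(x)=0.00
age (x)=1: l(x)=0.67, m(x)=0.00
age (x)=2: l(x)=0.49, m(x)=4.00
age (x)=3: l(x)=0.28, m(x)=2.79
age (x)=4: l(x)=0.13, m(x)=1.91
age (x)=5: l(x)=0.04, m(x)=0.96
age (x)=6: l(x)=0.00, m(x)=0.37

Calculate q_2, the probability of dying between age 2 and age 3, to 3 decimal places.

0.429

q_2 = (l_2 − l_3) / l_2 = (0.49 − 0.28) / 0.49
     = 0.21 / 0.49 = 0.428571… → 0.429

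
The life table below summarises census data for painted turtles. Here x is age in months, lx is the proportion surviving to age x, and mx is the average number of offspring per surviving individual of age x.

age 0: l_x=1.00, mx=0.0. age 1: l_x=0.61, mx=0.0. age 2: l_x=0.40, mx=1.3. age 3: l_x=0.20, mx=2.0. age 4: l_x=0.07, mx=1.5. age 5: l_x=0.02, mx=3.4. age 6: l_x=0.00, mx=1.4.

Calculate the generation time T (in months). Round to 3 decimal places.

2.745

lx·mx: 0, 0, 0.52, 0.4, 0.105, 0.068, 0 → R0 = 1.093
x·lx·mx: 0, 0, 1.04, 1.2, 0.42, 0.34, 0 → Σ = 3
T = 3 / 1.093 = 2.744739… → 2.745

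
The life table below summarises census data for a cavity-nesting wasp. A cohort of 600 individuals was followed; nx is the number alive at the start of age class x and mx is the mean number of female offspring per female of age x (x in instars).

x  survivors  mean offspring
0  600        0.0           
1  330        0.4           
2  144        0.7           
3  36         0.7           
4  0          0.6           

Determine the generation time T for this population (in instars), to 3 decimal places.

lx = nx/n0 = nx/600: 1, 0.55, 0.24, 0.06, 0
lx·mx: 0, 0.22, 0.168, 0.042, 0 → R0 = 0.43
x·lx·mx: 0, 0.22, 0.336, 0.126, 0 → Σ = 0.682
T = 0.682 / 0.43 = 1.586047… → 1.586

1.586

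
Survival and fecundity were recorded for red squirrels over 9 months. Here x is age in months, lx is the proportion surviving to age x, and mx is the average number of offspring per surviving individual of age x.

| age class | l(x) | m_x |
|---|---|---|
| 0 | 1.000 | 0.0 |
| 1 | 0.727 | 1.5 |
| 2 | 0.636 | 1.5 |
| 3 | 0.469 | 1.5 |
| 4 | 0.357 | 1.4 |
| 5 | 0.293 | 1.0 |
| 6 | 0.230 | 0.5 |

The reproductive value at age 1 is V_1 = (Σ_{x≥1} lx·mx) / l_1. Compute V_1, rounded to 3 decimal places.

lx·mx for x ≥ 1: 1.0905, 0.954, 0.7035, 0.4998, 0.293, 0.115 → sum = 3.6558
V_1 = 3.6558 / l_1 = 3.6558 / 0.727 = 5.028611… → 5.029

5.029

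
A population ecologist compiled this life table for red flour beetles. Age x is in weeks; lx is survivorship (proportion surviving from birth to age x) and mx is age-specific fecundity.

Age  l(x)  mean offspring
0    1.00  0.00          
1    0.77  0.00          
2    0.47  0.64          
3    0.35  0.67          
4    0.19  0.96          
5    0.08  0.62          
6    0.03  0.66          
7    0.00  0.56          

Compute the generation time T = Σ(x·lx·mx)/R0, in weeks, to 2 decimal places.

lx·mx: 0, 0, 0.3008, 0.2345, 0.1824, 0.0496, 0.0198, 0 → R0 = 0.7871
x·lx·mx: 0, 0, 0.6016, 0.7035, 0.7296, 0.248, 0.1188, 0 → Σ = 2.4015
T = 2.4015 / 0.7871 = 3.051074… → 3.05

3.05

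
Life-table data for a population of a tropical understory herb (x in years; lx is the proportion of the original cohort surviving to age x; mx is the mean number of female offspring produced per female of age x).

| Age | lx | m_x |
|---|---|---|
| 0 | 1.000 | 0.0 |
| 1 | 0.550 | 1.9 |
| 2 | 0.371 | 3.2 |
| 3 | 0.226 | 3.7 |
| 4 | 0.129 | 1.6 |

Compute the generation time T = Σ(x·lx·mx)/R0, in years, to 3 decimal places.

lx·mx: 0, 1.045, 1.1872, 0.8362, 0.2064 → R0 = 3.2748
x·lx·mx: 0, 1.045, 2.3744, 2.5086, 0.8256 → Σ = 6.7536
T = 6.7536 / 3.2748 = 2.062294… → 2.062

2.062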